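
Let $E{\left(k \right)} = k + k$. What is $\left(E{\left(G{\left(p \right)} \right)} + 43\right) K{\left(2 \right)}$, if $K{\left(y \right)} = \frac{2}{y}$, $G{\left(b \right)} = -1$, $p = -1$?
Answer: $41$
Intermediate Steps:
$E{\left(k \right)} = 2 k$
$\left(E{\left(G{\left(p \right)} \right)} + 43\right) K{\left(2 \right)} = \left(2 \left(-1\right) + 43\right) \frac{2}{2} = \left(-2 + 43\right) 2 \cdot \frac{1}{2} = 41 \cdot 1 = 41$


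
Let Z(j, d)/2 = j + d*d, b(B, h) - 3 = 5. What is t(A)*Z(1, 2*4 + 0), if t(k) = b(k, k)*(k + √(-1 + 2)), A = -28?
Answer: -28080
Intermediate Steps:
b(B, h) = 8 (b(B, h) = 3 + 5 = 8)
Z(j, d) = 2*j + 2*d² (Z(j, d) = 2*(j + d*d) = 2*(j + d²) = 2*j + 2*d²)
t(k) = 8 + 8*k (t(k) = 8*(k + √(-1 + 2)) = 8*(k + √1) = 8*(k + 1) = 8*(1 + k) = 8 + 8*k)
t(A)*Z(1, 2*4 + 0) = (8 + 8*(-28))*(2*1 + 2*(2*4 + 0)²) = (8 - 224)*(2 + 2*(8 + 0)²) = -216*(2 + 2*8²) = -216*(2 + 2*64) = -216*(2 + 128) = -216*130 = -28080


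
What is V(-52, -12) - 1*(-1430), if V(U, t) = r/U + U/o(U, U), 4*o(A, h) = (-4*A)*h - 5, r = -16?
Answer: 201208378/140673 ≈ 1430.3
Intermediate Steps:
o(A, h) = -5/4 - A*h (o(A, h) = ((-4*A)*h - 5)/4 = (-4*A*h - 5)/4 = (-5 - 4*A*h)/4 = -5/4 - A*h)
V(U, t) = -16/U + U/(-5/4 - U**2) (V(U, t) = -16/U + U/(-5/4 - U*U) = -16/U + U/(-5/4 - U**2))
V(-52, -12) - 1*(-1430) = 4*(-20 - 17*(-52)**2)/(-52*(5 + 4*(-52)**2)) - 1*(-1430) = 4*(-1/52)*(-20 - 17*2704)/(5 + 4*2704) + 1430 = 4*(-1/52)*(-20 - 45968)/(5 + 10816) + 1430 = 4*(-1/52)*(-45988)/10821 + 1430 = 4*(-1/52)*(1/10821)*(-45988) + 1430 = 45988/140673 + 1430 = 201208378/140673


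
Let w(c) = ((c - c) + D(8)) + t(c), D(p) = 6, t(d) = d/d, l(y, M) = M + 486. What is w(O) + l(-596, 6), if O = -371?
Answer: 499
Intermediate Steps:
l(y, M) = 486 + M
t(d) = 1
w(c) = 7 (w(c) = ((c - c) + 6) + 1 = (0 + 6) + 1 = 6 + 1 = 7)
w(O) + l(-596, 6) = 7 + (486 + 6) = 7 + 492 = 499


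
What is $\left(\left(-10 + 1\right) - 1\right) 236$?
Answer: $-2360$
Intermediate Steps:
$\left(\left(-10 + 1\right) - 1\right) 236 = \left(-9 - 1\right) 236 = \left(-10\right) 236 = -2360$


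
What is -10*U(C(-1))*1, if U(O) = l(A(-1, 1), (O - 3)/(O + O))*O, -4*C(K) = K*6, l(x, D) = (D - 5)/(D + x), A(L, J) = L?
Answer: -55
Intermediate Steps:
l(x, D) = (-5 + D)/(D + x)
C(K) = -3*K/2 (C(K) = -K*6/4 = -3*K/2)
U(O) = O*(-5 + (-3 + O)/(2*O))/(-1 + (-3 + O)/(2*O)) (U(O) = ((-5 + (O - 3)/(O + O))/((O - 3)/(O + O) - 1))*O = ((-5 + (-3 + O)/((2*O)))/((-3 + O)/((2*O)) - 1))*O = ((-5 + (-3 + O)*(1/(2*O)))/((-3 + O)*(1/(2*O)) - 1))*O = ((-5 + (-3 + O)/(2*O))/((-3 + O)/(2*O) - 1))*O = ((-5 + (-3 + O)/(2*O))/(-1 + (-3 + O)/(2*O)))*O = O*(-5 + (-3 + O)/(2*O))/(-1 + (-3 + O)/(2*O)))
-10*U(C(-1))*1 = -30*(-3/2*(-1))*(1 + 3*(-3/2*(-1)))/(3 - 3/2*(-1))*1 = -30*3*(1 + 3*(3/2))/(2*(3 + 3/2))*1 = -30*3*(1 + 9/2)/(2*9/2)*1 = -30*3*2*11/(2*9*2)*1 = -10*11/2*1 = -55*1 = -55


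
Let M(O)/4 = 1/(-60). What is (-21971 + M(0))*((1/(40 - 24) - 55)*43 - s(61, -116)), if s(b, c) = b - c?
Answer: 2231656169/40 ≈ 5.5791e+7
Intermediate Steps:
M(O) = -1/15 (M(O) = 4/(-60) = 4*(-1/60) = -1/15)
(-21971 + M(0))*((1/(40 - 24) - 55)*43 - s(61, -116)) = (-21971 - 1/15)*((1/(40 - 24) - 55)*43 - (61 - 1*(-116))) = -329566*((1/16 - 55)*43 - (61 + 116))/15 = -329566*((1/16 - 55)*43 - 1*177)/15 = -329566*(-879/16*43 - 177)/15 = -329566*(-37797/16 - 177)/15 = -329566/15*(-40629/16) = 2231656169/40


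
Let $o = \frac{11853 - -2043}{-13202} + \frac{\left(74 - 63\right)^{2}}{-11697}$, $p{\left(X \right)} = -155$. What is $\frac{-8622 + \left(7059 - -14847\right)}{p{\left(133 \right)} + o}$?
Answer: $- \frac{36631529991}{430354054} \approx -85.12$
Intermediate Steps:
$o = - \frac{11724211}{11030271}$ ($o = \left(11853 + 2043\right) \left(- \frac{1}{13202}\right) + 11^{2} \left(- \frac{1}{11697}\right) = 13896 \left(- \frac{1}{13202}\right) + 121 \left(- \frac{1}{11697}\right) = - \frac{6948}{6601} - \frac{121}{11697} = - \frac{11724211}{11030271} \approx -1.0629$)
$\frac{-8622 + \left(7059 - -14847\right)}{p{\left(133 \right)} + o} = \frac{-8622 + \left(7059 - -14847\right)}{-155 - \frac{11724211}{11030271}} = \frac{-8622 + \left(7059 + 14847\right)}{- \frac{1721416216}{11030271}} = \left(-8622 + 21906\right) \left(- \frac{11030271}{1721416216}\right) = 13284 \left(- \frac{11030271}{1721416216}\right) = - \frac{36631529991}{430354054}$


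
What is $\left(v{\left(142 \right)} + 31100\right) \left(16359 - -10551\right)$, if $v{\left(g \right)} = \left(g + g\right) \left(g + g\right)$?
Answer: $3007353960$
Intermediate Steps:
$v{\left(g \right)} = 4 g^{2}$ ($v{\left(g \right)} = 2 g 2 g = 4 g^{2}$)
$\left(v{\left(142 \right)} + 31100\right) \left(16359 - -10551\right) = \left(4 \cdot 142^{2} + 31100\right) \left(16359 - -10551\right) = \left(4 \cdot 20164 + 31100\right) \left(16359 + \left(-12237 + 22788\right)\right) = \left(80656 + 31100\right) \left(16359 + 10551\right) = 111756 \cdot 26910 = 3007353960$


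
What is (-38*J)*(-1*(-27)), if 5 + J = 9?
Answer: -4104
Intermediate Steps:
J = 4 (J = -5 + 9 = 4)
(-38*J)*(-1*(-27)) = (-38*4)*(-1*(-27)) = -152*27 = -4104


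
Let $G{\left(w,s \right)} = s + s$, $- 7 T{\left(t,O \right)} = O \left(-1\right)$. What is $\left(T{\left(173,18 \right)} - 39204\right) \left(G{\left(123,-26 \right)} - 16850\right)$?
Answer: $\frac{4638077820}{7} \approx 6.6258 \cdot 10^{8}$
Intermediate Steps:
$T{\left(t,O \right)} = \frac{O}{7}$ ($T{\left(t,O \right)} = - \frac{O \left(-1\right)}{7} = - \frac{\left(-1\right) O}{7} = \frac{O}{7}$)
$G{\left(w,s \right)} = 2 s$
$\left(T{\left(173,18 \right)} - 39204\right) \left(G{\left(123,-26 \right)} - 16850\right) = \left(\frac{1}{7} \cdot 18 - 39204\right) \left(2 \left(-26\right) - 16850\right) = \left(\frac{18}{7} - 39204\right) \left(-52 - 16850\right) = \left(- \frac{274410}{7}\right) \left(-16902\right) = \frac{4638077820}{7}$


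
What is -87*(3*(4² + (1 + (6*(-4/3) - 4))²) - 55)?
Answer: -30972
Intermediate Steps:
-87*(3*(4² + (1 + (6*(-4/3) - 4))²) - 55) = -87*(3*(16 + (1 + (6*(-4*⅓) - 4))²) - 55) = -87*(3*(16 + (1 + (6*(-4/3) - 4))²) - 55) = -87*(3*(16 + (1 + (-8 - 4))²) - 55) = -87*(3*(16 + (1 - 12)²) - 55) = -87*(3*(16 + (-11)²) - 55) = -87*(3*(16 + 121) - 55) = -87*(3*137 - 55) = -87*(411 - 55) = -87*356 = -30972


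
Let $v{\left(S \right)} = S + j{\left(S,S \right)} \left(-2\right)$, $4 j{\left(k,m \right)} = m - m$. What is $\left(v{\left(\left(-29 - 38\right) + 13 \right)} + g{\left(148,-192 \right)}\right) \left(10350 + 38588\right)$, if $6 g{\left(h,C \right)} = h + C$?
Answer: $- \frac{9004592}{3} \approx -3.0015 \cdot 10^{6}$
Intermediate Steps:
$j{\left(k,m \right)} = 0$ ($j{\left(k,m \right)} = \frac{m - m}{4} = \frac{1}{4} \cdot 0 = 0$)
$g{\left(h,C \right)} = \frac{C}{6} + \frac{h}{6}$ ($g{\left(h,C \right)} = \frac{h + C}{6} = \frac{C + h}{6} = \frac{C}{6} + \frac{h}{6}$)
$v{\left(S \right)} = S$ ($v{\left(S \right)} = S + 0 \left(-2\right) = S + 0 = S$)
$\left(v{\left(\left(-29 - 38\right) + 13 \right)} + g{\left(148,-192 \right)}\right) \left(10350 + 38588\right) = \left(\left(\left(-29 - 38\right) + 13\right) + \left(\frac{1}{6} \left(-192\right) + \frac{1}{6} \cdot 148\right)\right) \left(10350 + 38588\right) = \left(\left(-67 + 13\right) + \left(-32 + \frac{74}{3}\right)\right) 48938 = \left(-54 - \frac{22}{3}\right) 48938 = \left(- \frac{184}{3}\right) 48938 = - \frac{9004592}{3}$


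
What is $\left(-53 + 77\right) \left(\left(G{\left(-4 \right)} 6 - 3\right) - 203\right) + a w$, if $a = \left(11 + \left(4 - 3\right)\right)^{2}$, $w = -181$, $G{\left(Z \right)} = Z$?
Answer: $-31584$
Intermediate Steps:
$a = 144$ ($a = \left(11 + \left(4 - 3\right)\right)^{2} = \left(11 + 1\right)^{2} = 12^{2} = 144$)
$\left(-53 + 77\right) \left(\left(G{\left(-4 \right)} 6 - 3\right) - 203\right) + a w = \left(-53 + 77\right) \left(\left(\left(-4\right) 6 - 3\right) - 203\right) + 144 \left(-181\right) = 24 \left(\left(-24 - 3\right) - 203\right) - 26064 = 24 \left(-27 - 203\right) - 26064 = 24 \left(-230\right) - 26064 = -5520 - 26064 = -31584$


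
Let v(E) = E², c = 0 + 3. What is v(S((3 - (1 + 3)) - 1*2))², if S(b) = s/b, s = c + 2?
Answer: 625/81 ≈ 7.7160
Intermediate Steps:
c = 3
s = 5 (s = 3 + 2 = 5)
S(b) = 5/b
v(S((3 - (1 + 3)) - 1*2))² = ((5/((3 - (1 + 3)) - 1*2))²)² = ((5/((3 - 1*4) - 2))²)² = ((5/((3 - 4) - 2))²)² = ((5/(-1 - 2))²)² = ((5/(-3))²)² = ((5*(-⅓))²)² = ((-5/3)²)² = (25/9)² = 625/81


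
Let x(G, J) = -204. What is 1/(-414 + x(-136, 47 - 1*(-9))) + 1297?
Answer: 801545/618 ≈ 1297.0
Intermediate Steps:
1/(-414 + x(-136, 47 - 1*(-9))) + 1297 = 1/(-414 - 204) + 1297 = 1/(-618) + 1297 = -1/618 + 1297 = 801545/618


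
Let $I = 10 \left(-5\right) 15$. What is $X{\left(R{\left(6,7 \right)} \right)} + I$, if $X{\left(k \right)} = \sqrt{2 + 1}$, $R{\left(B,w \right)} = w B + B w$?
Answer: $-750 + \sqrt{3} \approx -748.27$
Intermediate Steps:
$R{\left(B,w \right)} = 2 B w$ ($R{\left(B,w \right)} = B w + B w = 2 B w$)
$X{\left(k \right)} = \sqrt{3}$
$I = -750$ ($I = \left(-50\right) 15 = -750$)
$X{\left(R{\left(6,7 \right)} \right)} + I = \sqrt{3} - 750 = -750 + \sqrt{3}$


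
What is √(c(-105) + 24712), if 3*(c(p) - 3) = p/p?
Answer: √222438/3 ≈ 157.21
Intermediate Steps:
c(p) = 10/3 (c(p) = 3 + (p/p)/3 = 3 + (⅓)*1 = 3 + ⅓ = 10/3)
√(c(-105) + 24712) = √(10/3 + 24712) = √(74146/3) = √222438/3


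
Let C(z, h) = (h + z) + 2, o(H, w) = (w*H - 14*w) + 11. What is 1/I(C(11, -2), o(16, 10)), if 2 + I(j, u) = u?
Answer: 1/29 ≈ 0.034483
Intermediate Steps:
o(H, w) = 11 - 14*w + H*w (o(H, w) = (H*w - 14*w) + 11 = (-14*w + H*w) + 11 = 11 - 14*w + H*w)
C(z, h) = 2 + h + z
I(j, u) = -2 + u
1/I(C(11, -2), o(16, 10)) = 1/(-2 + (11 - 14*10 + 16*10)) = 1/(-2 + (11 - 140 + 160)) = 1/(-2 + 31) = 1/29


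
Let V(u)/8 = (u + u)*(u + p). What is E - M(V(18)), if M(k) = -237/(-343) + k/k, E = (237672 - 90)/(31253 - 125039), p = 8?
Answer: -462199/109417 ≈ -4.2242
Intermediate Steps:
V(u) = 16*u*(8 + u) (V(u) = 8*((u + u)*(u + 8)) = 8*((2*u)*(8 + u)) = 8*(2*u*(8 + u)) = 16*u*(8 + u))
E = -39597/15631 (E = 237582/(-93786) = 237582*(-1/93786) = -39597/15631 ≈ -2.5332)
M(k) = 580/343 (M(k) = -237*(-1/343) + 1 = 237/343 + 1 = 580/343)
E - M(V(18)) = -39597/15631 - 1*580/343 = -39597/15631 - 580/343 = -462199/109417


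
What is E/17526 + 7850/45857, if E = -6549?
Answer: -54246131/267896594 ≈ -0.20249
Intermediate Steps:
E/17526 + 7850/45857 = -6549/17526 + 7850/45857 = -6549*1/17526 + 7850*(1/45857) = -2183/5842 + 7850/45857 = -54246131/267896594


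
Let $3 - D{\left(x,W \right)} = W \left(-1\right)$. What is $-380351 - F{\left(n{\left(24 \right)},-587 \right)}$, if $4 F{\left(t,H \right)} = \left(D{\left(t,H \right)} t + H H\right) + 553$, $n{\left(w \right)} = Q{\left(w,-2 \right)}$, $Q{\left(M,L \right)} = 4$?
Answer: $- \frac{932095}{2} \approx -4.6605 \cdot 10^{5}$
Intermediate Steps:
$n{\left(w \right)} = 4$
$D{\left(x,W \right)} = 3 + W$ ($D{\left(x,W \right)} = 3 - W \left(-1\right) = 3 - - W = 3 + W$)
$F{\left(t,H \right)} = \frac{553}{4} + \frac{H^{2}}{4} + \frac{t \left(3 + H\right)}{4}$ ($F{\left(t,H \right)} = \frac{\left(\left(3 + H\right) t + H H\right) + 553}{4} = \frac{\left(t \left(3 + H\right) + H^{2}\right) + 553}{4} = \frac{\left(H^{2} + t \left(3 + H\right)\right) + 553}{4} = \frac{553 + H^{2} + t \left(3 + H\right)}{4} = \frac{553}{4} + \frac{H^{2}}{4} + \frac{t \left(3 + H\right)}{4}$)
$-380351 - F{\left(n{\left(24 \right)},-587 \right)} = -380351 - \left(\frac{553}{4} + \frac{\left(-587\right)^{2}}{4} + \frac{1}{4} \cdot 4 \left(3 - 587\right)\right) = -380351 - \left(\frac{553}{4} + \frac{1}{4} \cdot 344569 + \frac{1}{4} \cdot 4 \left(-584\right)\right) = -380351 - \left(\frac{553}{4} + \frac{344569}{4} - 584\right) = -380351 - \frac{171393}{2} = - \frac{932095}{2}$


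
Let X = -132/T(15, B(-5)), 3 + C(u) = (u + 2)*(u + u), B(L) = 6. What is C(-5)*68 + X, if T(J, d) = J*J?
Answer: 137656/75 ≈ 1835.4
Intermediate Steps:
T(J, d) = J²
C(u) = -3 + 2*u*(2 + u) (C(u) = -3 + (u + 2)*(u + u) = -3 + (2 + u)*(2*u) = -3 + 2*u*(2 + u))
X = -44/75 (X = -132/(15²) = -132/225 = -132*1/225 = -44/75 ≈ -0.58667)
C(-5)*68 + X = (-3 + 2*(-5)² + 4*(-5))*68 - 44/75 = (-3 + 2*25 - 20)*68 - 44/75 = (-3 + 50 - 20)*68 - 44/75 = 27*68 - 44/75 = 1836 - 44/75 = 137656/75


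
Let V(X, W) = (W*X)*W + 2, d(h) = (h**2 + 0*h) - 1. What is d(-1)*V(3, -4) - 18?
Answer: -18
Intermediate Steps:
d(h) = -1 + h**2 (d(h) = (h**2 + 0) - 1 = h**2 - 1 = -1 + h**2)
V(X, W) = 2 + X*W**2 (V(X, W) = X*W**2 + 2 = 2 + X*W**2)
d(-1)*V(3, -4) - 18 = (-1 + (-1)**2)*(2 + 3*(-4)**2) - 18 = (-1 + 1)*(2 + 3*16) - 18 = 0*(2 + 48) - 18 = 0*50 - 18 = 0 - 18 = -18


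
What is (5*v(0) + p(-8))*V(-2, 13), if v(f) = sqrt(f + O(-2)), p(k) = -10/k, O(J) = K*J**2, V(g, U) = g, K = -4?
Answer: -5/2 - 40*I ≈ -2.5 - 40.0*I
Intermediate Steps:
O(J) = -4*J**2
v(f) = sqrt(-16 + f) (v(f) = sqrt(f - 4*(-2)**2) = sqrt(f - 4*4) = sqrt(f - 16) = sqrt(-16 + f))
(5*v(0) + p(-8))*V(-2, 13) = (5*sqrt(-16 + 0) - 10/(-8))*(-2) = (5*sqrt(-16) - 10*(-1/8))*(-2) = (5*(4*I) + 5/4)*(-2) = (20*I + 5/4)*(-2) = (5/4 + 20*I)*(-2) = -5/2 - 40*I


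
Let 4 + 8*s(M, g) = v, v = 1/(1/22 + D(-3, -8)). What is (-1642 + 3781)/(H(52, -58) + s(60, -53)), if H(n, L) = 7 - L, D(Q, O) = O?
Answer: 1497300/45139 ≈ 33.171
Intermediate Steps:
v = -22/175 (v = 1/(1/22 - 8) = 1/(-175/22) = -22/175 ≈ -0.12571)
s(M, g) = -361/700 (s(M, g) = -½ + (⅛)*(-22/175) = -½ - 11/700 = -361/700)
(-1642 + 3781)/(H(52, -58) + s(60, -53)) = (-1642 + 3781)/((7 - 1*(-58)) - 361/700) = 2139/((7 + 58) - 361/700) = 2139/(65 - 361/700) = 2139/(45139/700) = 2139*(700/45139) = 1497300/45139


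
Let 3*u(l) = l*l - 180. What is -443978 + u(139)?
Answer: -1312793/3 ≈ -4.3760e+5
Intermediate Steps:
u(l) = -60 + l²/3 (u(l) = (l*l - 180)/3 = (l² - 180)/3 = (-180 + l²)/3 = -60 + l²/3)
-443978 + u(139) = -443978 + (-60 + (⅓)*139²) = -443978 + (-60 + (⅓)*19321) = -443978 + (-60 + 19321/3) = -443978 + 19141/3 = -1312793/3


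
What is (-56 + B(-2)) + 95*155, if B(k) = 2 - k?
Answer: 14673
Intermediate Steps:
(-56 + B(-2)) + 95*155 = (-56 + (2 - 1*(-2))) + 95*155 = (-56 + (2 + 2)) + 14725 = (-56 + 4) + 14725 = -52 + 14725 = 14673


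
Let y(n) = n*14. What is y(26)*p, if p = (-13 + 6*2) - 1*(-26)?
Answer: 9100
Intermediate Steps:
y(n) = 14*n
p = 25 (p = (-13 + 12) + 26 = -1 + 26 = 25)
y(26)*p = (14*26)*25 = 364*25 = 9100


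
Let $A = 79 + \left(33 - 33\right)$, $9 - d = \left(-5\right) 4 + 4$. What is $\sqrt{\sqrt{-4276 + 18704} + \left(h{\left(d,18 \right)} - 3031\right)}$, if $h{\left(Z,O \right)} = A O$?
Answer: $\sqrt{-1609 + 2 \sqrt{3607}} \approx 38.586 i$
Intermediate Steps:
$d = 25$ ($d = 9 - \left(\left(-5\right) 4 + 4\right) = 9 - \left(-20 + 4\right) = 9 - -16 = 9 + 16 = 25$)
$A = 79$ ($A = 79 + 0 = 79$)
$h{\left(Z,O \right)} = 79 O$
$\sqrt{\sqrt{-4276 + 18704} + \left(h{\left(d,18 \right)} - 3031\right)} = \sqrt{\sqrt{-4276 + 18704} + \left(79 \cdot 18 - 3031\right)} = \sqrt{\sqrt{14428} + \left(1422 - 3031\right)} = \sqrt{2 \sqrt{3607} - 1609} = \sqrt{-1609 + 2 \sqrt{3607}}$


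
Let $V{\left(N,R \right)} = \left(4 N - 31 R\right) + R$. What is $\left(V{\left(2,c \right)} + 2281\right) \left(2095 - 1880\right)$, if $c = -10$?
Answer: $556635$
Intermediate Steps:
$V{\left(N,R \right)} = - 30 R + 4 N$ ($V{\left(N,R \right)} = \left(- 31 R + 4 N\right) + R = - 30 R + 4 N$)
$\left(V{\left(2,c \right)} + 2281\right) \left(2095 - 1880\right) = \left(\left(\left(-30\right) \left(-10\right) + 4 \cdot 2\right) + 2281\right) \left(2095 - 1880\right) = \left(\left(300 + 8\right) + 2281\right) 215 = \left(308 + 2281\right) 215 = 2589 \cdot 215 = 556635$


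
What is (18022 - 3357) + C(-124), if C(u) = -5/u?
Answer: 1818465/124 ≈ 14665.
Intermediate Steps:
(18022 - 3357) + C(-124) = (18022 - 3357) - 5/(-124) = 14665 - 5*(-1/124) = 14665 + 5/124 = 1818465/124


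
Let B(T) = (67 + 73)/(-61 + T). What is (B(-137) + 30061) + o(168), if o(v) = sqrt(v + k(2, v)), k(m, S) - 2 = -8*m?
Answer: 2975969/99 + sqrt(154) ≈ 30073.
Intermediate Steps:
k(m, S) = 2 - 8*m
o(v) = sqrt(-14 + v) (o(v) = sqrt(v + (2 - 8*2)) = sqrt(v + (2 - 16)) = sqrt(v - 14) = sqrt(-14 + v))
B(T) = 140/(-61 + T)
(B(-137) + 30061) + o(168) = (140/(-61 - 137) + 30061) + sqrt(-14 + 168) = (140/(-198) + 30061) + sqrt(154) = (140*(-1/198) + 30061) + sqrt(154) = (-70/99 + 30061) + sqrt(154) = 2975969/99 + sqrt(154)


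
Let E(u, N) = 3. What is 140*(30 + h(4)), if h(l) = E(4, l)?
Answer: 4620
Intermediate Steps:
h(l) = 3
140*(30 + h(4)) = 140*(30 + 3) = 140*33 = 4620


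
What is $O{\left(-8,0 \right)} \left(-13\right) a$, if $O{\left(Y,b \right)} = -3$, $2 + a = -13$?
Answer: $-585$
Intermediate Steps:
$a = -15$ ($a = -2 - 13 = -15$)
$O{\left(-8,0 \right)} \left(-13\right) a = \left(-3\right) \left(-13\right) \left(-15\right) = 39 \left(-15\right) = -585$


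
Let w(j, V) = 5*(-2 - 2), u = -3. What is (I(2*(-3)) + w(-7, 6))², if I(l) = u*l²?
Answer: 16384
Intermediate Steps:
I(l) = -3*l²
w(j, V) = -20 (w(j, V) = 5*(-4) = -20)
(I(2*(-3)) + w(-7, 6))² = (-3*(2*(-3))² - 20)² = (-3*(-6)² - 20)² = (-3*36 - 20)² = (-108 - 20)² = (-128)² = 16384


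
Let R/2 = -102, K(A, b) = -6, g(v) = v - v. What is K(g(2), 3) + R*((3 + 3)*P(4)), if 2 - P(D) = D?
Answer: 2442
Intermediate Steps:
P(D) = 2 - D
g(v) = 0
R = -204 (R = 2*(-102) = -204)
K(g(2), 3) + R*((3 + 3)*P(4)) = -6 - 204*(3 + 3)*(2 - 1*4) = -6 - 1224*(2 - 4) = -6 - 1224*(-2) = -6 - 204*(-12) = -6 + 2448 = 2442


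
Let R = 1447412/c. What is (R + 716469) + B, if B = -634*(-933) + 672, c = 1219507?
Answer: 1595925136553/1219507 ≈ 1.3087e+6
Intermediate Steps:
R = 1447412/1219507 ≈ 1.1869
B = 592194 (B = 591522 + 672 = 592194)
(R + 716469) + B = (1447412/1219507 + 716469) + 592194 = 873740408195/1219507 + 592194 = 1595925136553/1219507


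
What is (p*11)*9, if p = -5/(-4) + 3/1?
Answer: 1683/4 ≈ 420.75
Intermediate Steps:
p = 17/4 (p = -5*(-1/4) + 3*1 = 5/4 + 3 = 17/4 ≈ 4.2500)
(p*11)*9 = ((17/4)*11)*9 = (187/4)*9 = 1683/4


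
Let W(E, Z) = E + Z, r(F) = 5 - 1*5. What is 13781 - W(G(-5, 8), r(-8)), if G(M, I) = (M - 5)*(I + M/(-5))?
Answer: 13871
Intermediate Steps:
G(M, I) = (-5 + M)*(I - M/5) (G(M, I) = (-5 + M)*(I + M*(-⅕)) = (-5 + M)*(I - M/5))
r(F) = 0 (r(F) = 5 - 5 = 0)
13781 - W(G(-5, 8), r(-8)) = 13781 - ((-5 - 5*8 - ⅕*(-5)² + 8*(-5)) + 0) = 13781 - ((-5 - 40 - ⅕*25 - 40) + 0) = 13781 - ((-5 - 40 - 5 - 40) + 0) = 13781 - (-90 + 0) = 13781 - 1*(-90) = 13781 + 90 = 13871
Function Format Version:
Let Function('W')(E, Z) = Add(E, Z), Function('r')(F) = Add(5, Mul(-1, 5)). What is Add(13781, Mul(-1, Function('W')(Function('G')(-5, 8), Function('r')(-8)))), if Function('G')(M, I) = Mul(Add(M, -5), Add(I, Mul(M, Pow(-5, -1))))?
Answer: 13871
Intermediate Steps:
Function('G')(M, I) = Mul(Add(-5, M), Add(I, Mul(Rational(-1, 5), M))) (Function('G')(M, I) = Mul(Add(-5, M), Add(I, Mul(M, Rational(-1, 5)))) = Mul(Add(-5, M), Add(I, Mul(Rational(-1, 5), M))))
Function('r')(F) = 0 (Function('r')(F) = Add(5, -5) = 0)
Add(13781, Mul(-1, Function('W')(Function('G')(-5, 8), Function('r')(-8)))) = Add(13781, Mul(-1, Add(Add(-5, Mul(-5, 8), Mul(Rational(-1, 5), Pow(-5, 2)), Mul(8, -5)), 0))) = Add(13781, Mul(-1, Add(Add(-5, -40, Mul(Rational(-1, 5), 25), -40), 0))) = Add(13781, Mul(-1, Add(Add(-5, -40, -5, -40), 0))) = Add(13781, Mul(-1, Add(-90, 0))) = Add(13781, Mul(-1, -90)) = Add(13781, 90) = 13871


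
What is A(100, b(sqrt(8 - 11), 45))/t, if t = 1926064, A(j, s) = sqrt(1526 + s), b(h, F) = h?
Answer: sqrt(1526 + I*sqrt(3))/1926064 ≈ 2.0282e-5 + 1.151e-8*I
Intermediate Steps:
A(100, b(sqrt(8 - 11), 45))/t = sqrt(1526 + sqrt(8 - 11))/1926064 = sqrt(1526 + sqrt(-3))*(1/1926064) = sqrt(1526 + I*sqrt(3))*(1/1926064) = sqrt(1526 + I*sqrt(3))/1926064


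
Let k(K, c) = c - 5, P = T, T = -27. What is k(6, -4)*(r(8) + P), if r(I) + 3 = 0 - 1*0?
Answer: 270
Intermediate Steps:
P = -27
k(K, c) = -5 + c
r(I) = -3 (r(I) = -3 + (0 - 1*0) = -3 + (0 + 0) = -3 + 0 = -3)
k(6, -4)*(r(8) + P) = (-5 - 4)*(-3 - 27) = -9*(-30) = 270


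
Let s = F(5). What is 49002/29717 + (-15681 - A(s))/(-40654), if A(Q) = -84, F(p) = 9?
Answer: 2455623357/1208114918 ≈ 2.0326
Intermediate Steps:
s = 9
49002/29717 + (-15681 - A(s))/(-40654) = 49002/29717 + (-15681 - 1*(-84))/(-40654) = 49002*(1/29717) + (-15681 + 84)*(-1/40654) = 49002/29717 - 15597*(-1/40654) = 49002/29717 + 15597/40654 = 2455623357/1208114918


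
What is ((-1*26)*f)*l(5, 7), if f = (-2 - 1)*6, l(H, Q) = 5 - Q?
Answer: -936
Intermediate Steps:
f = -18 (f = -3*6 = -18)
((-1*26)*f)*l(5, 7) = (-1*26*(-18))*(5 - 1*7) = (-26*(-18))*(5 - 7) = 468*(-2) = -936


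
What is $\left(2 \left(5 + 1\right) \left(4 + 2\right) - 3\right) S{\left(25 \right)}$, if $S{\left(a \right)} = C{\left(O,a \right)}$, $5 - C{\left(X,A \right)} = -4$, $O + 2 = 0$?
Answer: $621$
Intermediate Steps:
$O = -2$ ($O = -2 + 0 = -2$)
$C{\left(X,A \right)} = 9$ ($C{\left(X,A \right)} = 5 - -4 = 5 + 4 = 9$)
$S{\left(a \right)} = 9$
$\left(2 \left(5 + 1\right) \left(4 + 2\right) - 3\right) S{\left(25 \right)} = \left(2 \left(5 + 1\right) \left(4 + 2\right) - 3\right) 9 = \left(2 \cdot 6 \cdot 6 - 3\right) 9 = \left(2 \cdot 36 - 3\right) 9 = \left(72 - 3\right) 9 = 69 \cdot 9 = 621$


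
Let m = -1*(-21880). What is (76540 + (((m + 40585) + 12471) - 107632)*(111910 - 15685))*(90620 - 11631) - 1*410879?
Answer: -248506982094219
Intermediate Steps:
m = 21880
(76540 + (((m + 40585) + 12471) - 107632)*(111910 - 15685))*(90620 - 11631) - 1*410879 = (76540 + (((21880 + 40585) + 12471) - 107632)*(111910 - 15685))*(90620 - 11631) - 1*410879 = (76540 + ((62465 + 12471) - 107632)*96225)*78989 - 410879 = (76540 + (74936 - 107632)*96225)*78989 - 410879 = (76540 - 32696*96225)*78989 - 410879 = (76540 - 3146172600)*78989 - 410879 = -3146096060*78989 - 410879 = -248506981683340 - 410879 = -248506982094219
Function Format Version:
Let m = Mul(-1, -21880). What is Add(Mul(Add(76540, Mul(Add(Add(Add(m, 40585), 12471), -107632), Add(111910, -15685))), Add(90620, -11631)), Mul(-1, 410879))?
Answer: -248506982094219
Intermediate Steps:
m = 21880
Add(Mul(Add(76540, Mul(Add(Add(Add(m, 40585), 12471), -107632), Add(111910, -15685))), Add(90620, -11631)), Mul(-1, 410879)) = Add(Mul(Add(76540, Mul(Add(Add(Add(21880, 40585), 12471), -107632), Add(111910, -15685))), Add(90620, -11631)), Mul(-1, 410879)) = Add(Mul(Add(76540, Mul(Add(Add(62465, 12471), -107632), 96225)), 78989), -410879) = Add(Mul(Add(76540, Mul(Add(74936, -107632), 96225)), 78989), -410879) = Add(Mul(Add(76540, Mul(-32696, 96225)), 78989), -410879) = Add(Mul(Add(76540, -3146172600), 78989), -410879) = Add(Mul(-3146096060, 78989), -410879) = Add(-248506981683340, -410879) = -248506982094219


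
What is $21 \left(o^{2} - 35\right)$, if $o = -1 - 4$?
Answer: $-210$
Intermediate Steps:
$o = -5$
$21 \left(o^{2} - 35\right) = 21 \left(\left(-5\right)^{2} - 35\right) = 21 \left(25 - 35\right) = 21 \left(-10\right) = -210$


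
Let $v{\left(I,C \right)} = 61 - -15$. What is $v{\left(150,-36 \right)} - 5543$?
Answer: $-5467$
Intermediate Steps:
$v{\left(I,C \right)} = 76$ ($v{\left(I,C \right)} = 61 + 15 = 76$)
$v{\left(150,-36 \right)} - 5543 = 76 - 5543 = -5467$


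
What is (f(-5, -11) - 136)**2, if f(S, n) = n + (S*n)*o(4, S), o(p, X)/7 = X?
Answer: 4293184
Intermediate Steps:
o(p, X) = 7*X
f(S, n) = n + 7*n*S**2 (f(S, n) = n + (S*n)*(7*S) = n + 7*n*S**2)
(f(-5, -11) - 136)**2 = (-11*(1 + 7*(-5)**2) - 136)**2 = (-11*(1 + 7*25) - 136)**2 = (-11*(1 + 175) - 136)**2 = (-11*176 - 136)**2 = (-1936 - 136)**2 = (-2072)**2 = 4293184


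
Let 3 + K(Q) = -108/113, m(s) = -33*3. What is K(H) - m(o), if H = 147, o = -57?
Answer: 10740/113 ≈ 95.044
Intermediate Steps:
m(s) = -99
K(Q) = -447/113 (K(Q) = -3 - 108/113 = -447/113)
K(H) - m(o) = -447/113 - 1*(-99) = -447/113 + 99 = 10740/113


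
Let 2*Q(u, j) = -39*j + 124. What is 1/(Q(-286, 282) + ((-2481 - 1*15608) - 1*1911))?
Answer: -1/25437 ≈ -3.9313e-5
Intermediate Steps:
Q(u, j) = 62 - 39*j/2 (Q(u, j) = (-39*j + 124)/2 = (124 - 39*j)/2 = 62 - 39*j/2)
1/(Q(-286, 282) + ((-2481 - 1*15608) - 1*1911)) = 1/((62 - 39/2*282) + ((-2481 - 1*15608) - 1*1911)) = 1/((62 - 5499) + ((-2481 - 15608) - 1911)) = 1/(-5437 + (-18089 - 1911)) = 1/(-5437 - 20000) = 1/(-25437) = -1/25437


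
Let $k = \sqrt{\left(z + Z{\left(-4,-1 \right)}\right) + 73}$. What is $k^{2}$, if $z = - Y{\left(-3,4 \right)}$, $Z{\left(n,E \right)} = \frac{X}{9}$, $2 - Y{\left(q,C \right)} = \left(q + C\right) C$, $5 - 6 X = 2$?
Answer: $\frac{1351}{18} \approx 75.056$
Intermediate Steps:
$X = \frac{1}{2}$ ($X = \frac{5}{6} - \frac{1}{3} = \frac{1}{2} \approx 0.5$)
$Y{\left(q,C \right)} = 2 - C \left(C + q\right)$ ($Y{\left(q,C \right)} = 2 - \left(q + C\right) C = 2 - \left(C + q\right) C = 2 - C \left(C + q\right)$)
$Z{\left(n,E \right)} = \frac{1}{18}$ ($Z{\left(n,E \right)} = \frac{1}{2 \cdot 9} = \frac{1}{2} \cdot \frac{1}{9} = \frac{1}{18}$)
$z = 2$ ($z = - (2 - 4^{2} - 4 \left(-3\right)) = - (2 - 16 + 12) = \left(-1\right) \left(-2\right) = 2$)
$k = \frac{\sqrt{2702}}{6}$ ($k = \sqrt{\left(2 + \frac{1}{18}\right) + 73} = \sqrt{\frac{37}{18} + 73} = \sqrt{\frac{1351}{18}} = \frac{\sqrt{2702}}{6} \approx 8.6635$)
$k^{2} = \left(\frac{\sqrt{2702}}{6}\right)^{2} = \frac{1351}{18}$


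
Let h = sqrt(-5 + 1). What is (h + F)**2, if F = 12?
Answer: 140 + 48*I ≈ 140.0 + 48.0*I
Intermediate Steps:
h = 2*I (h = sqrt(-4) = 2*I ≈ 2.0*I)
(h + F)**2 = (2*I + 12)**2 = (12 + 2*I)**2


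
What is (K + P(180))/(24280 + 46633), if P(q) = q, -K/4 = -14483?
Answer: 58112/70913 ≈ 0.81948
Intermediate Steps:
K = 57932 (K = -4*(-14483) = 57932)
(K + P(180))/(24280 + 46633) = (57932 + 180)/(24280 + 46633) = 58112/70913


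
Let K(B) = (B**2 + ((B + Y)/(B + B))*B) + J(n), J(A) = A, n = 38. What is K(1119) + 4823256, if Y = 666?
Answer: 12152695/2 ≈ 6.0763e+6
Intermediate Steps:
K(B) = 371 + B**2 + B/2 (K(B) = (B**2 + ((B + 666)/(B + B))*B) + 38 = (B**2 + ((666 + B)/((2*B)))*B) + 38 = (B**2 + ((666 + B)*(1/(2*B)))*B) + 38 = (B**2 + ((666 + B)/(2*B))*B) + 38 = (B**2 + (333 + B/2)) + 38 = (333 + B**2 + B/2) + 38 = 371 + B**2 + B/2)
K(1119) + 4823256 = (371 + 1119**2 + (1/2)*1119) + 4823256 = (371 + 1252161 + 1119/2) + 4823256 = 2506183/2 + 4823256 = 12152695/2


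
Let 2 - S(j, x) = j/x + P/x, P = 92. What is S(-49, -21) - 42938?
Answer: -901613/21 ≈ -42934.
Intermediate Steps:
S(j, x) = 2 - 92/x - j/x (S(j, x) = 2 - (j/x + 92/x) = 2 - (92/x + j/x) = 2 + (-92/x - j/x) = 2 - 92/x - j/x)
S(-49, -21) - 42938 = (-92 - 1*(-49) + 2*(-21))/(-21) - 42938 = -(-92 + 49 - 42)/21 - 42938 = -1/21*(-85) - 42938 = 85/21 - 42938 = -901613/21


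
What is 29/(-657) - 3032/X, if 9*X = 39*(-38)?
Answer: 2980873/162279 ≈ 18.369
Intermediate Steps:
X = -494/3 (X = (39*(-38))/9 = (1/9)*(-1482) = -494/3 ≈ -164.67)
29/(-657) - 3032/X = 29/(-657) - 3032/(-494/3) = 29*(-1/657) - 3032*(-3/494) = -29/657 + 4548/247 = 2980873/162279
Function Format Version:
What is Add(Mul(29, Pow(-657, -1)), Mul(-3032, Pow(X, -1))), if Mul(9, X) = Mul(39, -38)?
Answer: Rational(2980873, 162279) ≈ 18.369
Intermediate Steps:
X = Rational(-494, 3) (X = Mul(Rational(1, 9), Mul(39, -38)) = Mul(Rational(1, 9), -1482) = Rational(-494, 3) ≈ -164.67)
Add(Mul(29, Pow(-657, -1)), Mul(-3032, Pow(X, -1))) = Add(Mul(29, Pow(-657, -1)), Mul(-3032, Pow(Rational(-494, 3), -1))) = Add(Mul(29, Rational(-1, 657)), Mul(-3032, Rational(-3, 494))) = Add(Rational(-29, 657), Rational(4548, 247)) = Rational(2980873, 162279)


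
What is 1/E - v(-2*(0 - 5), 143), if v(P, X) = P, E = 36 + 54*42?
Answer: -23039/2304 ≈ -9.9996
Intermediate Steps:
E = 2304 (E = 36 + 2268 = 2304)
1/E - v(-2*(0 - 5), 143) = 1/2304 - (-2)*(0 - 5) = 1/2304 - (-2)*(-5) = 1/2304 - 1*10 = 1/2304 - 10 = -23039/2304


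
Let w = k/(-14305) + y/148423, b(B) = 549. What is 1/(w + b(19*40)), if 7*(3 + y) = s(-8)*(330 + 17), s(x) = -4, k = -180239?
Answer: 14862337105/8346664206579 ≈ 0.0017806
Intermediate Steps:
y = -1409/7 (y = -3 + (-4*(330 + 17))/7 = -3 + (-4*347)/7 = -3 + (⅐)*(-1388) = -3 - 1388/7 = -1409/7 ≈ -201.29)
w = 187241135934/14862337105 (w = -180239/(-14305) - 1409/7/148423 = -180239*(-1/14305) - 1409/7*1/148423 = 180239/14305 - 1409/1038961 = 187241135934/14862337105 ≈ 12.598)
1/(w + b(19*40)) = 1/(187241135934/14862337105 + 549) = 1/(8346664206579/14862337105) = 14862337105/8346664206579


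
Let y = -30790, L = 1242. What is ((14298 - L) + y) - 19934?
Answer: -37668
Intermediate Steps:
((14298 - L) + y) - 19934 = ((14298 - 1*1242) - 30790) - 19934 = ((14298 - 1242) - 30790) - 19934 = (13056 - 30790) - 19934 = -17734 - 19934 = -37668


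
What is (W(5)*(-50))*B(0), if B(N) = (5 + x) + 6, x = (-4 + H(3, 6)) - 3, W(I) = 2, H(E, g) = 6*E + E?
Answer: -2500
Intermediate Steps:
H(E, g) = 7*E
x = 14 (x = (-4 + 7*3) - 3 = (-4 + 21) - 3 = 17 - 3 = 14)
B(N) = 25 (B(N) = (5 + 14) + 6 = 19 + 6 = 25)
(W(5)*(-50))*B(0) = (2*(-50))*25 = -100*25 = -2500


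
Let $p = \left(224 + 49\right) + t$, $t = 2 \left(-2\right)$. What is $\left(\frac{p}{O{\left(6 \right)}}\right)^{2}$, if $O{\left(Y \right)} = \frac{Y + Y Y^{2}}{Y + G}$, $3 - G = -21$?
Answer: $\frac{1809025}{1369} \approx 1321.4$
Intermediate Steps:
$G = 24$ ($G = 3 - -21 = 3 + 21 = 24$)
$t = -4$
$O{\left(Y \right)} = \frac{Y + Y^{3}}{24 + Y}$ ($O{\left(Y \right)} = \frac{Y + Y Y^{2}}{Y + 24} = \frac{Y + Y^{3}}{24 + Y}$)
$p = 269$ ($p = \left(224 + 49\right) - 4 = 273 - 4 = 269$)
$\left(\frac{p}{O{\left(6 \right)}}\right)^{2} = \left(\frac{269}{\frac{1}{24 + 6} \left(6 + 6^{3}\right)}\right)^{2} = \left(\frac{269}{\frac{1}{30} \left(6 + 216\right)}\right)^{2} = \left(\frac{269}{\frac{1}{30} \cdot 222}\right)^{2} = \left(\frac{269}{\frac{37}{5}}\right)^{2} = \left(269 \cdot \frac{5}{37}\right)^{2} = \left(\frac{1345}{37}\right)^{2} = \frac{1809025}{1369}$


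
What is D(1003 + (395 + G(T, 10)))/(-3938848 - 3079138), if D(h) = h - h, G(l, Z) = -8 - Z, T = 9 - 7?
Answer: 0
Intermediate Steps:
T = 2
D(h) = 0
D(1003 + (395 + G(T, 10)))/(-3938848 - 3079138) = 0/(-3938848 - 3079138) = 0/(-7017986) = 0*(-1/7017986) = 0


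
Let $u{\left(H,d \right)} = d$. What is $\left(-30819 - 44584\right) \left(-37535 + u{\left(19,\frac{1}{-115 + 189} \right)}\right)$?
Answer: $\frac{209438543367}{74} \approx 2.8302 \cdot 10^{9}$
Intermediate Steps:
$\left(-30819 - 44584\right) \left(-37535 + u{\left(19,\frac{1}{-115 + 189} \right)}\right) = \left(-30819 - 44584\right) \left(-37535 + \frac{1}{-115 + 189}\right) = - 75403 \left(-37535 + \frac{1}{74}\right) = \left(-75403\right) \left(- \frac{2777589}{74}\right) = \frac{209438543367}{74}$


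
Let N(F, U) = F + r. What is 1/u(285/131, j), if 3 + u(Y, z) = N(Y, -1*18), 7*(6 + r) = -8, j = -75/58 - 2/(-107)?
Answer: -917/7306 ≈ -0.12551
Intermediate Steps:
j = -7909/6206 (j = -75*1/58 - 2*(-1/107) = -75/58 + 2/107 = -7909/6206 ≈ -1.2744)
r = -50/7 (r = -6 + (⅐)*(-8) = -6 - 8/7 = -50/7 ≈ -7.1429)
N(F, U) = -50/7 + F (N(F, U) = F - 50/7 = -50/7 + F)
u(Y, z) = -71/7 + Y (u(Y, z) = -3 + (-50/7 + Y) = -71/7 + Y)
1/u(285/131, j) = 1/(-71/7 + 285/131) = 1/(-7306/917) = -917/7306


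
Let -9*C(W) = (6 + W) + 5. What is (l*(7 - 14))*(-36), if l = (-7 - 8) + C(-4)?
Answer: -3976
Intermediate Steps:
C(W) = -11/9 - W/9 (C(W) = -((6 + W) + 5)/9 = -(11 + W)/9 = -11/9 - W/9)
l = -142/9 (l = (-7 - 8) + (-11/9 - ⅑*(-4)) = -15 + (-11/9 + 4/9) = -15 - 7/9 = -142/9 ≈ -15.778)
(l*(7 - 14))*(-36) = -142*(7 - 14)/9*(-36) = -142/9*(-7)*(-36) = (994/9)*(-36) = -3976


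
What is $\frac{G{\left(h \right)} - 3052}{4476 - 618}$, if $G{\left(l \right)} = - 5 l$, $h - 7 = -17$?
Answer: $- \frac{1501}{1929} \approx -0.77812$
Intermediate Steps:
$h = -10$ ($h = 7 - 17 = -10$)
$\frac{G{\left(h \right)} - 3052}{4476 - 618} = \frac{\left(-5\right) \left(-10\right) - 3052}{4476 - 618} = \frac{50 - 3052}{3858} = \left(50 - 3052\right) \frac{1}{3858} = \left(-3002\right) \frac{1}{3858} = - \frac{1501}{1929}$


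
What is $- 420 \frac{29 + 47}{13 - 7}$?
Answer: $-5320$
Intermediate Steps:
$- 420 \frac{29 + 47}{13 - 7} = - 420 \cdot \frac{76}{6} = - 420 \cdot 76 \cdot \frac{1}{6} = \left(-420\right) \frac{38}{3} = -5320$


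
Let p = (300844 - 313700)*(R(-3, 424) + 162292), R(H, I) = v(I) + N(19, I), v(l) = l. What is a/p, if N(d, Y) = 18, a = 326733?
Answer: -29703/190191664 ≈ -0.00015617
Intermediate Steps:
R(H, I) = 18 + I (R(H, I) = I + 18 = 18 + I)
p = -2092108304 (p = (300844 - 313700)*((18 + 424) + 162292) = -12856*(442 + 162292) = -12856*162734 = -2092108304)
a/p = 326733/(-2092108304) = 326733*(-1/2092108304) = -29703/190191664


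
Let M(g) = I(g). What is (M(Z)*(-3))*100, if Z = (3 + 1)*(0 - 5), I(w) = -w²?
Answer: 120000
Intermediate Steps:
Z = -20 (Z = 4*(-5) = -20)
M(g) = -g²
(M(Z)*(-3))*100 = (-1*(-20)²*(-3))*100 = (-1*400*(-3))*100 = -400*(-3)*100 = 1200*100 = 120000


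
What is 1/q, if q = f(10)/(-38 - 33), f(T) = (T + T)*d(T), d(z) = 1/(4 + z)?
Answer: -497/10 ≈ -49.700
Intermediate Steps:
f(T) = 2*T/(4 + T) (f(T) = (T + T)/(4 + T) = (2*T)/(4 + T) = 2*T/(4 + T))
q = -10/497 (q = (2*10/(4 + 10))/(-38 - 33) = (2*10/14)/(-71) = (2*10*(1/14))*(-1/71) = (10/7)*(-1/71) = -10/497 ≈ -0.020121)
1/q = 1/(-10/497) = -497/10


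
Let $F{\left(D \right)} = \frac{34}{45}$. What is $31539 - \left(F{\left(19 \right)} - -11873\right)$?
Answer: $\frac{884936}{45} \approx 19665.0$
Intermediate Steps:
$F{\left(D \right)} = \frac{34}{45}$ ($F{\left(D \right)} = 34 \cdot \frac{1}{45} = \frac{34}{45}$)
$31539 - \left(F{\left(19 \right)} - -11873\right) = 31539 - \left(\frac{34}{45} - -11873\right) = 31539 - \left(\frac{34}{45} + 11873\right) = 31539 - \frac{534319}{45} = \frac{884936}{45}$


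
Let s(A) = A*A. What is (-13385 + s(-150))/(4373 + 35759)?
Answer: 9115/40132 ≈ 0.22713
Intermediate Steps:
s(A) = A**2
(-13385 + s(-150))/(4373 + 35759) = (-13385 + (-150)**2)/(4373 + 35759) = (-13385 + 22500)/40132 = 9115*(1/40132) = 9115/40132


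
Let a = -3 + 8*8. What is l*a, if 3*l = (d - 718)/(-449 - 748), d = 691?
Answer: 61/133 ≈ 0.45865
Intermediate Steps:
a = 61 (a = -3 + 64 = 61)
l = 1/133 (l = ((691 - 718)/(-449 - 748))/3 = (-27/(-1197))/3 = (-27*(-1/1197))/3 = (⅓)*(3/133) = 1/133 ≈ 0.0075188)
l*a = (1/133)*61 = 61/133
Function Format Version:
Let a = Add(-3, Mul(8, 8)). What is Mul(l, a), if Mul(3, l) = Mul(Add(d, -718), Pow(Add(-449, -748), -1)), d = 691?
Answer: Rational(61, 133) ≈ 0.45865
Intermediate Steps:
a = 61 (a = Add(-3, 64) = 61)
l = Rational(1, 133) (l = Mul(Rational(1, 3), Mul(Add(691, -718), Pow(Add(-449, -748), -1))) = Mul(Rational(1, 3), Mul(-27, Pow(-1197, -1))) = Mul(Rational(1, 3), Mul(-27, Rational(-1, 1197))) = Mul(Rational(1, 3), Rational(3, 133)) = Rational(1, 133) ≈ 0.0075188)
Mul(l, a) = Mul(Rational(1, 133), 61) = Rational(61, 133)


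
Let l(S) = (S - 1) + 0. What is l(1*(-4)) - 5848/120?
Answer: -806/15 ≈ -53.733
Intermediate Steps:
l(S) = -1 + S (l(S) = (-1 + S) + 0 = -1 + S)
l(1*(-4)) - 5848/120 = (-1 + 1*(-4)) - 5848/120 = (-1 - 4) - 5848/120 = -5 - 136*43/120 = -5 - 731/15 = -806/15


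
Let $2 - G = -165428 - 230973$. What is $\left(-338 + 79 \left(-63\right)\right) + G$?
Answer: $391088$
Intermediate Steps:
$G = 396403$ ($G = 2 - \left(-165428 - 230973\right) = 2 - -396401 = 2 + 396401 = 396403$)
$\left(-338 + 79 \left(-63\right)\right) + G = \left(-338 + 79 \left(-63\right)\right) + 396403 = \left(-338 - 4977\right) + 396403 = -5315 + 396403 = 391088$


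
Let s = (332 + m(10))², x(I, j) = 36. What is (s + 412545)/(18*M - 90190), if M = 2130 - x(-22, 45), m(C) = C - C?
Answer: -522769/52498 ≈ -9.9579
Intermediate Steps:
m(C) = 0
M = 2094 (M = 2130 - 1*36 = 2130 - 36 = 2094)
s = 110224 (s = (332 + 0)² = 332² = 110224)
(s + 412545)/(18*M - 90190) = (110224 + 412545)/(18*2094 - 90190) = 522769/(37692 - 90190) = 522769/(-52498) = 522769*(-1/52498) = -522769/52498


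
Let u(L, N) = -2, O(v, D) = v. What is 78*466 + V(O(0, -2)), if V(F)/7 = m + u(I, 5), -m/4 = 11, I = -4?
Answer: 36026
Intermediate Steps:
m = -44 (m = -4*11 = -44)
V(F) = -322 (V(F) = 7*(-44 - 2) = 7*(-46) = -322)
78*466 + V(O(0, -2)) = 78*466 - 322 = 36348 - 322 = 36026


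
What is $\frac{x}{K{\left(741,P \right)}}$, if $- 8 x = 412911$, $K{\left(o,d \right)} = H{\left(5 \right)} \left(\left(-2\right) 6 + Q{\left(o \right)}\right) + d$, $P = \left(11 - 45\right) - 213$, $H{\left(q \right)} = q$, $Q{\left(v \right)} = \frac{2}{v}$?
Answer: $\frac{305967051}{1819816} \approx 168.13$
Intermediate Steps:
$P = -247$ ($P = \left(11 - 45\right) - 213 = -34 - 213 = -247$)
$K{\left(o,d \right)} = -60 + d + \frac{10}{o}$ ($K{\left(o,d \right)} = 5 \left(\left(-2\right) 6 + \frac{2}{o}\right) + d = 5 \left(-12 + \frac{2}{o}\right) + d = \left(-60 + \frac{10}{o}\right) + d = -60 + d + \frac{10}{o}$)
$x = - \frac{412911}{8}$ ($x = \left(- \frac{1}{8}\right) 412911 = - \frac{412911}{8} \approx -51614.0$)
$\frac{x}{K{\left(741,P \right)}} = - \frac{412911}{8 \left(-60 - 247 + \frac{10}{741}\right)} = - \frac{412911}{8 \left(- \frac{227477}{741}\right)} = \left(- \frac{412911}{8}\right) \left(- \frac{741}{227477}\right) = \frac{305967051}{1819816}$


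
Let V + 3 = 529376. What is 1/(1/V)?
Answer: 529373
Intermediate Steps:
V = 529373 (V = -3 + 529376 = 529373)
1/(1/V) = 1/(1/529373) = 529373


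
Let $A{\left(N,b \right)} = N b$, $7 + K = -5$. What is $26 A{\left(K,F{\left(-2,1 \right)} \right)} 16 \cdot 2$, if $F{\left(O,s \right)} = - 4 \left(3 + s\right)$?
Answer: $159744$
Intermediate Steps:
$K = -12$ ($K = -7 - 5 = -12$)
$F{\left(O,s \right)} = -12 - 4 s$
$26 A{\left(K,F{\left(-2,1 \right)} \right)} 16 \cdot 2 = 26 \left(- 12 \left(-12 - 4\right)\right) 16 \cdot 2 = 26 \left(\left(-12\right) \left(-16\right)\right) 16 \cdot 2 = 26 \cdot 192 \cdot 16 \cdot 2 = 4992 \cdot 16 \cdot 2 = 79872 \cdot 2 = 159744$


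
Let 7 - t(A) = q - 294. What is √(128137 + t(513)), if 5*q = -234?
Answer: 2*√803030/5 ≈ 358.45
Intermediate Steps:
q = -234/5 (q = (⅕)*(-234) = -234/5 ≈ -46.800)
t(A) = 1739/5 (t(A) = 7 - (-234/5 - 294) = 7 - 1*(-1704/5) = 7 + 1704/5 = 1739/5)
√(128137 + t(513)) = √(128137 + 1739/5) = √(642424/5) = 2*√803030/5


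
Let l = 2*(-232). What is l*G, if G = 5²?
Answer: -11600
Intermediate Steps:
l = -464
G = 25
l*G = -464*25 = -11600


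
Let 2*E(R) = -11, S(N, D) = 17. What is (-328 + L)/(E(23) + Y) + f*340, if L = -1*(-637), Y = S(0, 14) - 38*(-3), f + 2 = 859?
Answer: 73136998/251 ≈ 2.9138e+5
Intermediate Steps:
f = 857 (f = -2 + 859 = 857)
E(R) = -11/2 (E(R) = (1/2)*(-11) = -11/2)
Y = 131 (Y = 17 - 38*(-3) = 17 + 114 = 131)
L = 637
(-328 + L)/(E(23) + Y) + f*340 = (-328 + 637)/(-11/2 + 131) + 857*340 = 309/(251/2) + 291380 = 309*(2/251) + 291380 = 618/251 + 291380 = 73136998/251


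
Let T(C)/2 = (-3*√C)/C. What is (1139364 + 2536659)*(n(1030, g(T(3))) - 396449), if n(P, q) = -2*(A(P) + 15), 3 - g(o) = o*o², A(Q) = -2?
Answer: -1457451218925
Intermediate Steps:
T(C) = -6/√C (T(C) = 2*((-3*√C)/C) = 2*(-3/√C) = -6/√C)
g(o) = 3 - o³ (g(o) = 3 - o*o² = 3 - o³)
n(P, q) = -26 (n(P, q) = -2*(-2 + 15) = -2*13 = -26)
(1139364 + 2536659)*(n(1030, g(T(3))) - 396449) = (1139364 + 2536659)*(-26 - 396449) = 3676023*(-396475) = -1457451218925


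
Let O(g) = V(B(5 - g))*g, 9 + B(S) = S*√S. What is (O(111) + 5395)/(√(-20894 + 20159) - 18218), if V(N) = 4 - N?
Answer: 2*(-3419*I + 5883*√106)/(7*√15 + 18218*I) ≈ -0.36545 - 6.6499*I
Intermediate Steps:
B(S) = -9 + S^(3/2) (B(S) = -9 + S*√S = -9 + S^(3/2))
O(g) = g*(13 - (5 - g)^(3/2)) (O(g) = (4 - (-9 + (5 - g)^(3/2)))*g = (4 + (9 - (5 - g)^(3/2)))*g = (13 - (5 - g)^(3/2))*g = g*(13 - (5 - g)^(3/2)))
(O(111) + 5395)/(√(-20894 + 20159) - 18218) = (-1*111*(-13 + (5 - 1*111)^(3/2)) + 5395)/(√(-20894 + 20159) - 18218) = (-1*111*(-13 + (5 - 111)^(3/2)) + 5395)/(√(-735) - 18218) = (-1*111*(-13 + (-106)^(3/2)) + 5395)/(7*I*√15 - 18218) = (-1*111*(-13 - 106*I*√106) + 5395)/(-18218 + 7*I*√15) = ((1443 + 11766*I*√106) + 5395)/(-18218 + 7*I*√15) = (6838 + 11766*I*√106)/(-18218 + 7*I*√15)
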